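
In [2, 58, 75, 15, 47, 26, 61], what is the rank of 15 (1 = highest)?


Sort descending: [75, 61, 58, 47, 26, 15, 2]
Find 15 in the sorted list.
15 is at position 6.
Final answer: 6


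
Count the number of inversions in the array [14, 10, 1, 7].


For each element, count the later elements that are smaller than it:
  14 (index 0): smaller elements after it = [10, 1, 7] -> 3
  10 (index 1): smaller elements after it = [1, 7] -> 2
  1 (index 2): smaller elements after it = [] -> 0
Total inversions = 3 + 2 + 0 = 5
Final answer: 5


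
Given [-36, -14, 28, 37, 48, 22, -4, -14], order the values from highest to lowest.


Original list: [-36, -14, 28, 37, 48, 22, -4, -14]
Repeatedly take the largest remaining element:
  Remaining [-36, -14, 28, 37, 48, 22, -4, -14] -> largest is 48
  Remaining [-36, -14, 28, 37, 22, -4, -14] -> largest is 37
  Remaining [-36, -14, 28, 22, -4, -14] -> largest is 28
  Remaining [-36, -14, 22, -4, -14] -> largest is 22
  Remaining [-36, -14, -4, -14] -> largest is -4
  Remaining [-36, -14, -14] -> largest is -14
  Remaining [-36, -14] -> largest is -14
  Remaining [-36] -> largest is -36
Collecting the picks in order gives the descending list.
Final answer: [48, 37, 28, 22, -4, -14, -14, -36]


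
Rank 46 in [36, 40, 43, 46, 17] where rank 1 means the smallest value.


Sort ascending: [17, 36, 40, 43, 46]
Find 46 in the sorted list.
46 is at position 5 (1-indexed).
Final answer: 5


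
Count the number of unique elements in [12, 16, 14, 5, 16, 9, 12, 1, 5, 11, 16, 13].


List all unique values:
Distinct values: [1, 5, 9, 11, 12, 13, 14, 16]
Count = 8
Final answer: 8


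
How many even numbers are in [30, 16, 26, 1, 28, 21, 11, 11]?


Check each element:
  30 is even
  16 is even
  26 is even
  1 is odd
  28 is even
  21 is odd
  11 is odd
  11 is odd
Evens: [30, 16, 26, 28]
Count of evens = 4
Final answer: 4


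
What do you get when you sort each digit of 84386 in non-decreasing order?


The number 84386 has digits: 8, 4, 3, 8, 6
Sorted: 3, 4, 6, 8, 8
Joining the sorted digits gives the result.
Final answer: 34688


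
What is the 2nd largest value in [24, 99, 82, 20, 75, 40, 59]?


Sort descending: [99, 82, 75, 59, 40, 24, 20]
The 2nd element (1-indexed) is at index 1.
Value = 82
Final answer: 82


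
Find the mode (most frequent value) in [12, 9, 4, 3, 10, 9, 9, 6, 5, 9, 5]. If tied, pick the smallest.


Count the frequency of each value:
  3 appears 1 time(s)
  4 appears 1 time(s)
  5 appears 2 time(s)
  6 appears 1 time(s)
  9 appears 4 time(s)
  10 appears 1 time(s)
  12 appears 1 time(s)
Maximum frequency is 4.
Only 9 reaches that frequency, so it is the mode.
Final answer: 9


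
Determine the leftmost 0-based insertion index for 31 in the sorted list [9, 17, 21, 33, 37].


List is sorted: [9, 17, 21, 33, 37]
We need the leftmost position where 31 can be inserted, i.e. the first index whose element is >= 31 (or the end of the list if none is).
Binary search with low=0, high=5 (0-based indices):
  low=0, high=5, mid=2: a[2]=21 < 31, so low = 3
  low=3, high=5, mid=4: a[4]=37 >= 31, so high = 4
  low=3, high=4, mid=3: a[3]=33 >= 31, so high = 3
Now low = high = 3, so the insertion index is 3.
Final answer: 3


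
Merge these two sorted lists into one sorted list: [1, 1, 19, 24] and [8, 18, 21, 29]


List A: [1, 1, 19, 24]
List B: [8, 18, 21, 29]
Repeatedly compare the front elements and take the smaller:
  1 vs 8 -> take 1
  1 vs 8 -> take 1
  19 vs 8 -> take 8
  19 vs 18 -> take 18
  19 vs 21 -> take 19
  24 vs 21 -> take 21
  24 vs 29 -> take 24
  A is exhausted; append the rest of B: [29]
Final answer: [1, 1, 8, 18, 19, 21, 24, 29]


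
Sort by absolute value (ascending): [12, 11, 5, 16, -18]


Compute absolute values:
  |12| = 12
  |11| = 11
  |5| = 5
  |16| = 16
  |-18| = 18
Absolute values in increasing order: 5 < 11 < 12 < 16 < 18
Listing the original numbers in that order gives the answer.
Final answer: [5, 11, 12, 16, -18]


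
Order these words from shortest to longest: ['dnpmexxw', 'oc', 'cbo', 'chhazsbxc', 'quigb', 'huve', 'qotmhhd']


Compute lengths:
  'dnpmexxw' has length 8
  'oc' has length 2
  'cbo' has length 3
  'chhazsbxc' has length 9
  'quigb' has length 5
  'huve' has length 4
  'qotmhhd' has length 7
Lengths in increasing order: 2 < 3 < 4 < 5 < 7 < 8 < 9
Listing the words in that order gives the answer.
Final answer: ['oc', 'cbo', 'huve', 'quigb', 'qotmhhd', 'dnpmexxw', 'chhazsbxc']


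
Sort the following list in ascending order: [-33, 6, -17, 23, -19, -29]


Original list: [-33, 6, -17, 23, -19, -29]
Repeatedly take the smallest remaining element:
  Remaining [-33, 6, -17, 23, -19, -29] -> smallest is -33
  Remaining [6, -17, 23, -19, -29] -> smallest is -29
  Remaining [6, -17, 23, -19] -> smallest is -19
  Remaining [6, -17, 23] -> smallest is -17
  Remaining [6, 23] -> smallest is 6
  Remaining [23] -> smallest is 23
Collecting the picks in order gives the sorted list.
Final answer: [-33, -29, -19, -17, 6, 23]


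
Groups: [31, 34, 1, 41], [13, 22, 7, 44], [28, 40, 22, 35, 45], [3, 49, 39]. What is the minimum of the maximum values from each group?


Find max of each group:
  Group 1: [31, 34, 1, 41] -> max = 41
  Group 2: [13, 22, 7, 44] -> max = 44
  Group 3: [28, 40, 22, 35, 45] -> max = 45
  Group 4: [3, 49, 39] -> max = 49
Maxes: [41, 44, 45, 49]
Minimum of maxes = 41
Final answer: 41


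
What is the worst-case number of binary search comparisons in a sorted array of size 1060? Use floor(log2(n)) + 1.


Binary search halves the search space each step.
Maximum comparisons = floor(log2(1060)) + 1
log2(1060) = 10.0498
floor(log2(1060)) = 10, so 10 + 1 = 11
Final answer: 11


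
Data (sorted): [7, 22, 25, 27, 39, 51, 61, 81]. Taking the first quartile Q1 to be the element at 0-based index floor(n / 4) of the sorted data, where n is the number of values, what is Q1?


The list has n = 8 elements.
Q1 index = floor(8 / 4) = floor(2) = 2
Counting from index 0 in the sorted data, the element at index 2 is 25.
Final answer: 25


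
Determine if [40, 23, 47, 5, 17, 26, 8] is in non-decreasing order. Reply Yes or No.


Check consecutive pairs:
  40 <= 23? False
  23 <= 47? True
  47 <= 5? False
  5 <= 17? True
  17 <= 26? True
  26 <= 8? False
3 consecutive pair(s) are out of order, so the list is not sorted.
Final answer: No


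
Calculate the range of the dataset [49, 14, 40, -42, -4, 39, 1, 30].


Maximum value: 49
Minimum value: -42
Range = 49 - (-42) = 91
Final answer: 91


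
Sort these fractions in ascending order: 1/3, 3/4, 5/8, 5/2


Convert to decimal for comparison:
  1/3 = 0.3333
  3/4 = 0.75
  5/8 = 0.625
  5/2 = 2.5
Decimals in increasing order: 0.3333 < 0.625 < 0.75 < 2.5
Writing each back as its fraction gives the sorted order.
Final answer: 1/3, 5/8, 3/4, 5/2


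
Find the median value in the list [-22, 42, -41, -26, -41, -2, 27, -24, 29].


First, sort the list: [-41, -41, -26, -24, -22, -2, 27, 29, 42]
The list has 9 elements (odd count).
The middle index is 4 (0-based), and the element there is -22.
Final answer: -22


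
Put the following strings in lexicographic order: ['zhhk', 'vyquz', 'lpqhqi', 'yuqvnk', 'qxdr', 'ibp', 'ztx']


Compare strings character by character (the first differing letter decides):
  'ibp' < 'lpqhqi' since 'i' < 'l' at position 1
  'lpqhqi' < 'qxdr' since 'l' < 'q' at position 1
  'qxdr' < 'vyquz' since 'q' < 'v' at position 1
  'vyquz' < 'yuqvnk' since 'v' < 'y' at position 1
  'yuqvnk' < 'zhhk' since 'y' < 'z' at position 1
  'zhhk' < 'ztx' since 'h' < 't' at position 2
Chaining these comparisons gives the alphabetical order.
Final answer: ['ibp', 'lpqhqi', 'qxdr', 'vyquz', 'yuqvnk', 'zhhk', 'ztx']


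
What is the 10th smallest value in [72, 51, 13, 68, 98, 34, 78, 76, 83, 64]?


Sort ascending: [13, 34, 51, 64, 68, 72, 76, 78, 83, 98]
The 10th element (1-indexed) is at index 9.
Value = 98
Final answer: 98


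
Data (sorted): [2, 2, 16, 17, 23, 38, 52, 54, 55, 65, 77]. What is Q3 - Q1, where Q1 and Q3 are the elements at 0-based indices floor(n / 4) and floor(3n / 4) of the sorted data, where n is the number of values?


The data has n = 11 elements.
Q1 index = floor(11 / 4) = floor(2.75) = 2; Q3 index = floor(3 * 11 / 4) = floor(8.25) = 8
Q1 = element at index 2 = 16
Q3 = element at index 8 = 55
IQR = 55 - 16 = 39
Final answer: 39


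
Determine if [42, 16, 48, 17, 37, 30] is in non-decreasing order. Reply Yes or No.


Check consecutive pairs:
  42 <= 16? False
  16 <= 48? True
  48 <= 17? False
  17 <= 37? True
  37 <= 30? False
3 consecutive pair(s) are out of order, so the list is not sorted.
Final answer: No


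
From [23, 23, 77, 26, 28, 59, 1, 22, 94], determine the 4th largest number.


Sort descending: [94, 77, 59, 28, 26, 23, 23, 22, 1]
The 4th element (1-indexed) is at index 3.
Value = 28
Final answer: 28


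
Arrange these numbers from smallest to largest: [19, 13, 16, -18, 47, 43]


Original list: [19, 13, 16, -18, 47, 43]
Repeatedly take the smallest remaining element:
  Remaining [19, 13, 16, -18, 47, 43] -> smallest is -18
  Remaining [19, 13, 16, 47, 43] -> smallest is 13
  Remaining [19, 16, 47, 43] -> smallest is 16
  Remaining [19, 47, 43] -> smallest is 19
  Remaining [47, 43] -> smallest is 43
  Remaining [47] -> smallest is 47
Collecting the picks in order gives the sorted list.
Final answer: [-18, 13, 16, 19, 43, 47]


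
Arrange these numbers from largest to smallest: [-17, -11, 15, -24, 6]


Original list: [-17, -11, 15, -24, 6]
Repeatedly take the largest remaining element:
  Remaining [-17, -11, 15, -24, 6] -> largest is 15
  Remaining [-17, -11, -24, 6] -> largest is 6
  Remaining [-17, -11, -24] -> largest is -11
  Remaining [-17, -24] -> largest is -17
  Remaining [-24] -> largest is -24
Collecting the picks in order gives the descending list.
Final answer: [15, 6, -11, -17, -24]


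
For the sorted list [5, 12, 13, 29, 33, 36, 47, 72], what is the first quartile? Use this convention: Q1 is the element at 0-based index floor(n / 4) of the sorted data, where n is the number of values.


The list has n = 8 elements.
Q1 index = floor(8 / 4) = floor(2) = 2
Counting from index 0 in the sorted data, the element at index 2 is 13.
Final answer: 13


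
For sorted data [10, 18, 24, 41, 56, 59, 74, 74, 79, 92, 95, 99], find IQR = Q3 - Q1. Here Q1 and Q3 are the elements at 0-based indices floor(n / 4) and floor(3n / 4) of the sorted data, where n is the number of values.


The data has n = 12 elements.
Q1 index = floor(12 / 4) = floor(3) = 3; Q3 index = floor(3 * 12 / 4) = floor(9) = 9
Q1 = element at index 3 = 41
Q3 = element at index 9 = 92
IQR = 92 - 41 = 51
Final answer: 51


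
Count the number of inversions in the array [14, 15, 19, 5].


For each element, count the later elements that are smaller than it:
  14 (index 0): smaller elements after it = [5] -> 1
  15 (index 1): smaller elements after it = [5] -> 1
  19 (index 2): smaller elements after it = [5] -> 1
Total inversions = 1 + 1 + 1 = 3
Final answer: 3


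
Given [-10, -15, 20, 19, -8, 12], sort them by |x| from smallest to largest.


Compute absolute values:
  |-10| = 10
  |-15| = 15
  |20| = 20
  |19| = 19
  |-8| = 8
  |12| = 12
Absolute values in increasing order: 8 < 10 < 12 < 15 < 19 < 20
Listing the original numbers in that order gives the answer.
Final answer: [-8, -10, 12, -15, 19, 20]


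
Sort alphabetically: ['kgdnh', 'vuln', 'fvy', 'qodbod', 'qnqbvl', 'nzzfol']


Compare strings character by character (the first differing letter decides):
  'fvy' < 'kgdnh' since 'f' < 'k' at position 1
  'kgdnh' < 'nzzfol' since 'k' < 'n' at position 1
  'nzzfol' < 'qnqbvl' since 'n' < 'q' at position 1
  'qnqbvl' < 'qodbod' since 'n' < 'o' at position 2
  'qodbod' < 'vuln' since 'q' < 'v' at position 1
Chaining these comparisons gives the alphabetical order.
Final answer: ['fvy', 'kgdnh', 'nzzfol', 'qnqbvl', 'qodbod', 'vuln']


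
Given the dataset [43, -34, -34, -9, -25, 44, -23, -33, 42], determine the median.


First, sort the list: [-34, -34, -33, -25, -23, -9, 42, 43, 44]
The list has 9 elements (odd count).
The middle index is 4 (0-based), and the element there is -23.
Final answer: -23


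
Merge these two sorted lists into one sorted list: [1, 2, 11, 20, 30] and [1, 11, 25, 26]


List A: [1, 2, 11, 20, 30]
List B: [1, 11, 25, 26]
Repeatedly compare the front elements and take the smaller:
  1 vs 1 -> take 1
  2 vs 1 -> take 1
  2 vs 11 -> take 2
  11 vs 11 -> take 11
  20 vs 11 -> take 11
  20 vs 25 -> take 20
  30 vs 25 -> take 25
  30 vs 26 -> take 26
  B is exhausted; append the rest of A: [30]
Final answer: [1, 1, 2, 11, 11, 20, 25, 26, 30]


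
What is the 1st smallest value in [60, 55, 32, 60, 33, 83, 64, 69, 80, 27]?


Sort ascending: [27, 32, 33, 55, 60, 60, 64, 69, 80, 83]
The 1st element (1-indexed) is at index 0.
Value = 27
Final answer: 27


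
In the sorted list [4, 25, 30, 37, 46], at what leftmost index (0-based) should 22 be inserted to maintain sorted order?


List is sorted: [4, 25, 30, 37, 46]
We need the leftmost position where 22 can be inserted, i.e. the first index whose element is >= 22 (or the end of the list if none is).
Binary search with low=0, high=5 (0-based indices):
  low=0, high=5, mid=2: a[2]=30 >= 22, so high = 2
  low=0, high=2, mid=1: a[1]=25 >= 22, so high = 1
  low=0, high=1, mid=0: a[0]=4 < 22, so low = 1
Now low = high = 1, so the insertion index is 1.
Final answer: 1


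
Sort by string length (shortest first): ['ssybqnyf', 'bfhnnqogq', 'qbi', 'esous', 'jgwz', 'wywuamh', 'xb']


Compute lengths:
  'ssybqnyf' has length 8
  'bfhnnqogq' has length 9
  'qbi' has length 3
  'esous' has length 5
  'jgwz' has length 4
  'wywuamh' has length 7
  'xb' has length 2
Lengths in increasing order: 2 < 3 < 4 < 5 < 7 < 8 < 9
Listing the words in that order gives the answer.
Final answer: ['xb', 'qbi', 'jgwz', 'esous', 'wywuamh', 'ssybqnyf', 'bfhnnqogq']


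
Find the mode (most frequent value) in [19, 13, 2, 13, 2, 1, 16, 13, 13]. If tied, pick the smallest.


Count the frequency of each value:
  1 appears 1 time(s)
  2 appears 2 time(s)
  13 appears 4 time(s)
  16 appears 1 time(s)
  19 appears 1 time(s)
Maximum frequency is 4.
Only 13 reaches that frequency, so it is the mode.
Final answer: 13


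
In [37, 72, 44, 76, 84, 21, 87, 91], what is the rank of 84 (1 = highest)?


Sort descending: [91, 87, 84, 76, 72, 44, 37, 21]
Find 84 in the sorted list.
84 is at position 3.
Final answer: 3


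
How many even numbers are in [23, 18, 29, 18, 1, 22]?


Check each element:
  23 is odd
  18 is even
  29 is odd
  18 is even
  1 is odd
  22 is even
Evens: [18, 18, 22]
Count of evens = 3
Final answer: 3


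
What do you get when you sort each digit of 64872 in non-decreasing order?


The number 64872 has digits: 6, 4, 8, 7, 2
Sorted: 2, 4, 6, 7, 8
Joining the sorted digits gives the result.
Final answer: 24678


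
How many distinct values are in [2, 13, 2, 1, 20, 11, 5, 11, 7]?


List all unique values:
Distinct values: [1, 2, 5, 7, 11, 13, 20]
Count = 7
Final answer: 7


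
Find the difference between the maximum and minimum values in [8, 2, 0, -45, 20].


Maximum value: 20
Minimum value: -45
Range = 20 - (-45) = 65
Final answer: 65


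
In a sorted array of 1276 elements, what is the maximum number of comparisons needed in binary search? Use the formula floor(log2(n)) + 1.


Binary search halves the search space each step.
Maximum comparisons = floor(log2(1276)) + 1
log2(1276) = 10.3174
floor(log2(1276)) = 10, so 10 + 1 = 11
Final answer: 11


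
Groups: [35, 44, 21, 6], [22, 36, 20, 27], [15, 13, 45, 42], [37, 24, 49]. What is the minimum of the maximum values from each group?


Find max of each group:
  Group 1: [35, 44, 21, 6] -> max = 44
  Group 2: [22, 36, 20, 27] -> max = 36
  Group 3: [15, 13, 45, 42] -> max = 45
  Group 4: [37, 24, 49] -> max = 49
Maxes: [44, 36, 45, 49]
Minimum of maxes = 36
Final answer: 36


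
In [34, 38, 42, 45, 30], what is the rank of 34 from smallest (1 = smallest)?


Sort ascending: [30, 34, 38, 42, 45]
Find 34 in the sorted list.
34 is at position 2 (1-indexed).
Final answer: 2


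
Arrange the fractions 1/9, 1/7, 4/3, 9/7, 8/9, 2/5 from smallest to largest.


Convert to decimal for comparison:
  1/9 = 0.1111
  1/7 = 0.1429
  4/3 = 1.3333
  9/7 = 1.2857
  8/9 = 0.8889
  2/5 = 0.4
Decimals in increasing order: 0.1111 < 0.1429 < 0.4 < 0.8889 < 1.2857 < 1.3333
Writing each back as its fraction gives the sorted order.
Final answer: 1/9, 1/7, 2/5, 8/9, 9/7, 4/3


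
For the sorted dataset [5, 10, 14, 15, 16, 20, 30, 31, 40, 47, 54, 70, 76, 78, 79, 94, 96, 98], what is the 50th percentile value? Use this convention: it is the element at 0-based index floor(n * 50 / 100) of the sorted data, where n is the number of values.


The dataset has n = 18 elements.
Index = floor(18 * 50 / 100) = floor(900 / 100) = floor(9) = 9
Counting from index 0 in the sorted data, the element at index 9 is 47.
Final answer: 47


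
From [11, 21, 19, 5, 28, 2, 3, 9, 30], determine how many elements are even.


Check each element:
  11 is odd
  21 is odd
  19 is odd
  5 is odd
  28 is even
  2 is even
  3 is odd
  9 is odd
  30 is even
Evens: [28, 2, 30]
Count of evens = 3
Final answer: 3


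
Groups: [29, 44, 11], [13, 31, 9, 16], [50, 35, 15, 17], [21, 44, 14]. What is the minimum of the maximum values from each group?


Find max of each group:
  Group 1: [29, 44, 11] -> max = 44
  Group 2: [13, 31, 9, 16] -> max = 31
  Group 3: [50, 35, 15, 17] -> max = 50
  Group 4: [21, 44, 14] -> max = 44
Maxes: [44, 31, 50, 44]
Minimum of maxes = 31
Final answer: 31


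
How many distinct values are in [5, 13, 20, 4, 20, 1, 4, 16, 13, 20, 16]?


List all unique values:
Distinct values: [1, 4, 5, 13, 16, 20]
Count = 6
Final answer: 6


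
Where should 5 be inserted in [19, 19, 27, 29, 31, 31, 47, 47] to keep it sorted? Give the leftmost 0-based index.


List is sorted: [19, 19, 27, 29, 31, 31, 47, 47]
We need the leftmost position where 5 can be inserted, i.e. the first index whose element is >= 5 (or the end of the list if none is).
Binary search with low=0, high=8 (0-based indices):
  low=0, high=8, mid=4: a[4]=31 >= 5, so high = 4
  low=0, high=4, mid=2: a[2]=27 >= 5, so high = 2
  low=0, high=2, mid=1: a[1]=19 >= 5, so high = 1
  low=0, high=1, mid=0: a[0]=19 >= 5, so high = 0
Now low = high = 0, so the insertion index is 0.
Final answer: 0


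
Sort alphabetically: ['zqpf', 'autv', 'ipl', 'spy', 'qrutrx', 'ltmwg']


Compare strings character by character (the first differing letter decides):
  'autv' < 'ipl' since 'a' < 'i' at position 1
  'ipl' < 'ltmwg' since 'i' < 'l' at position 1
  'ltmwg' < 'qrutrx' since 'l' < 'q' at position 1
  'qrutrx' < 'spy' since 'q' < 's' at position 1
  'spy' < 'zqpf' since 's' < 'z' at position 1
Chaining these comparisons gives the alphabetical order.
Final answer: ['autv', 'ipl', 'ltmwg', 'qrutrx', 'spy', 'zqpf']


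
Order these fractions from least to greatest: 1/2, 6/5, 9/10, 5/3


Convert to decimal for comparison:
  1/2 = 0.5
  6/5 = 1.2
  9/10 = 0.9
  5/3 = 1.6667
Decimals in increasing order: 0.5 < 0.9 < 1.2 < 1.6667
Writing each back as its fraction gives the sorted order.
Final answer: 1/2, 9/10, 6/5, 5/3


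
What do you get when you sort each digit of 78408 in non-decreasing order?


The number 78408 has digits: 7, 8, 4, 0, 8
Sorted: 0, 4, 7, 8, 8
Joining the sorted digits gives the result.
Final answer: 04788


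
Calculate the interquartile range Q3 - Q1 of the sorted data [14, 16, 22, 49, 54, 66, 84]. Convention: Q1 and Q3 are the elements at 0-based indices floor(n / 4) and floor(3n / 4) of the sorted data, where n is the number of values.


The data has n = 7 elements.
Q1 index = floor(7 / 4) = floor(1.75) = 1; Q3 index = floor(3 * 7 / 4) = floor(5.25) = 5
Q1 = element at index 1 = 16
Q3 = element at index 5 = 66
IQR = 66 - 16 = 50
Final answer: 50


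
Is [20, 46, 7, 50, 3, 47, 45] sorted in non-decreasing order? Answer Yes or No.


Check consecutive pairs:
  20 <= 46? True
  46 <= 7? False
  7 <= 50? True
  50 <= 3? False
  3 <= 47? True
  47 <= 45? False
3 consecutive pair(s) are out of order, so the list is not sorted.
Final answer: No


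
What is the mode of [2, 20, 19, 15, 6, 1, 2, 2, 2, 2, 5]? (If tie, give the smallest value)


Count the frequency of each value:
  1 appears 1 time(s)
  2 appears 5 time(s)
  5 appears 1 time(s)
  6 appears 1 time(s)
  15 appears 1 time(s)
  19 appears 1 time(s)
  20 appears 1 time(s)
Maximum frequency is 5.
Only 2 reaches that frequency, so it is the mode.
Final answer: 2


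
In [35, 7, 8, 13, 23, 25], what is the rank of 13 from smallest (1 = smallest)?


Sort ascending: [7, 8, 13, 23, 25, 35]
Find 13 in the sorted list.
13 is at position 3 (1-indexed).
Final answer: 3


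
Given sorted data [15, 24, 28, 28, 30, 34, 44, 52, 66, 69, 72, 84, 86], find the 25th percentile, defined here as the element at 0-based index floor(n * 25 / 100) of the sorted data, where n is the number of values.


The dataset has n = 13 elements.
Index = floor(13 * 25 / 100) = floor(325 / 100) = floor(3.25) = 3
Counting from index 0 in the sorted data, the element at index 3 is 28.
Final answer: 28


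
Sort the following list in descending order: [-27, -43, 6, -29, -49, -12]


Original list: [-27, -43, 6, -29, -49, -12]
Repeatedly take the largest remaining element:
  Remaining [-27, -43, 6, -29, -49, -12] -> largest is 6
  Remaining [-27, -43, -29, -49, -12] -> largest is -12
  Remaining [-27, -43, -29, -49] -> largest is -27
  Remaining [-43, -29, -49] -> largest is -29
  Remaining [-43, -49] -> largest is -43
  Remaining [-49] -> largest is -49
Collecting the picks in order gives the descending list.
Final answer: [6, -12, -27, -29, -43, -49]


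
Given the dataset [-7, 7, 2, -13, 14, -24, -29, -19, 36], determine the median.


First, sort the list: [-29, -24, -19, -13, -7, 2, 7, 14, 36]
The list has 9 elements (odd count).
The middle index is 4 (0-based), and the element there is -7.
Final answer: -7


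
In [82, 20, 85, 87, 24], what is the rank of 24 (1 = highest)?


Sort descending: [87, 85, 82, 24, 20]
Find 24 in the sorted list.
24 is at position 4.
Final answer: 4


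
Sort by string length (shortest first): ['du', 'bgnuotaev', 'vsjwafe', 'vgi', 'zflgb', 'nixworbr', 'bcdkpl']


Compute lengths:
  'du' has length 2
  'bgnuotaev' has length 9
  'vsjwafe' has length 7
  'vgi' has length 3
  'zflgb' has length 5
  'nixworbr' has length 8
  'bcdkpl' has length 6
Lengths in increasing order: 2 < 3 < 5 < 6 < 7 < 8 < 9
Listing the words in that order gives the answer.
Final answer: ['du', 'vgi', 'zflgb', 'bcdkpl', 'vsjwafe', 'nixworbr', 'bgnuotaev']


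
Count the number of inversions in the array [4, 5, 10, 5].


For each element, count the later elements that are smaller than it:
  4 (index 0): smaller elements after it = [] -> 0
  5 (index 1): smaller elements after it = [] -> 0
  10 (index 2): smaller elements after it = [5] -> 1
Total inversions = 0 + 0 + 1 = 1
Final answer: 1


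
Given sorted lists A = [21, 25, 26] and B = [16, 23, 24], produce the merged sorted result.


List A: [21, 25, 26]
List B: [16, 23, 24]
Repeatedly compare the front elements and take the smaller:
  21 vs 16 -> take 16
  21 vs 23 -> take 21
  25 vs 23 -> take 23
  25 vs 24 -> take 24
  B is exhausted; append the rest of A: [25, 26]
Final answer: [16, 21, 23, 24, 25, 26]


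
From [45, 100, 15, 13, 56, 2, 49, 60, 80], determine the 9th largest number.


Sort descending: [100, 80, 60, 56, 49, 45, 15, 13, 2]
The 9th element (1-indexed) is at index 8.
Value = 2
Final answer: 2


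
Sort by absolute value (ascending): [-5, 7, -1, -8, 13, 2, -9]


Compute absolute values:
  |-5| = 5
  |7| = 7
  |-1| = 1
  |-8| = 8
  |13| = 13
  |2| = 2
  |-9| = 9
Absolute values in increasing order: 1 < 2 < 5 < 7 < 8 < 9 < 13
Listing the original numbers in that order gives the answer.
Final answer: [-1, 2, -5, 7, -8, -9, 13]


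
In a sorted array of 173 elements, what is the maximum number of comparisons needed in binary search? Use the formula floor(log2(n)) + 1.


Binary search halves the search space each step.
Maximum comparisons = floor(log2(173)) + 1
log2(173) = 7.4346
floor(log2(173)) = 7, so 7 + 1 = 8
Final answer: 8


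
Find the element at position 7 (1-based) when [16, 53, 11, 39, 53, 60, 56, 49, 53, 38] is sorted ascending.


Sort ascending: [11, 16, 38, 39, 49, 53, 53, 53, 56, 60]
The 7th element (1-indexed) is at index 6.
Value = 53
Final answer: 53


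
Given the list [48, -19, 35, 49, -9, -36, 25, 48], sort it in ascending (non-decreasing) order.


Original list: [48, -19, 35, 49, -9, -36, 25, 48]
Repeatedly take the smallest remaining element:
  Remaining [48, -19, 35, 49, -9, -36, 25, 48] -> smallest is -36
  Remaining [48, -19, 35, 49, -9, 25, 48] -> smallest is -19
  Remaining [48, 35, 49, -9, 25, 48] -> smallest is -9
  Remaining [48, 35, 49, 25, 48] -> smallest is 25
  Remaining [48, 35, 49, 48] -> smallest is 35
  Remaining [48, 49, 48] -> smallest is 48
  Remaining [49, 48] -> smallest is 48
  Remaining [49] -> smallest is 49
Collecting the picks in order gives the sorted list.
Final answer: [-36, -19, -9, 25, 35, 48, 48, 49]


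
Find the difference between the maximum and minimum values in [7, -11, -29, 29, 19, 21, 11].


Maximum value: 29
Minimum value: -29
Range = 29 - (-29) = 58
Final answer: 58


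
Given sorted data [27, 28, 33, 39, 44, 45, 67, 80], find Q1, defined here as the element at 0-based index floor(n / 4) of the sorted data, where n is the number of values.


The list has n = 8 elements.
Q1 index = floor(8 / 4) = floor(2) = 2
Counting from index 0 in the sorted data, the element at index 2 is 33.
Final answer: 33


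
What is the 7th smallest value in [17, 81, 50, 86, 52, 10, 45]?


Sort ascending: [10, 17, 45, 50, 52, 81, 86]
The 7th element (1-indexed) is at index 6.
Value = 86
Final answer: 86


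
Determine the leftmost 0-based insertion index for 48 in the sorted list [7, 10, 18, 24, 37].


List is sorted: [7, 10, 18, 24, 37]
We need the leftmost position where 48 can be inserted, i.e. the first index whose element is >= 48 (or the end of the list if none is).
Binary search with low=0, high=5 (0-based indices):
  low=0, high=5, mid=2: a[2]=18 < 48, so low = 3
  low=3, high=5, mid=4: a[4]=37 < 48, so low = 5
Now low = high = 5, so the insertion index is 5.
Final answer: 5


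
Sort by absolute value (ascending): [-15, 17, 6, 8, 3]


Compute absolute values:
  |-15| = 15
  |17| = 17
  |6| = 6
  |8| = 8
  |3| = 3
Absolute values in increasing order: 3 < 6 < 8 < 15 < 17
Listing the original numbers in that order gives the answer.
Final answer: [3, 6, 8, -15, 17]


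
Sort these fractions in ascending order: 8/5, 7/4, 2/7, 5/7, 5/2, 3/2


Convert to decimal for comparison:
  8/5 = 1.6
  7/4 = 1.75
  2/7 = 0.2857
  5/7 = 0.7143
  5/2 = 2.5
  3/2 = 1.5
Decimals in increasing order: 0.2857 < 0.7143 < 1.5 < 1.6 < 1.75 < 2.5
Writing each back as its fraction gives the sorted order.
Final answer: 2/7, 5/7, 3/2, 8/5, 7/4, 5/2


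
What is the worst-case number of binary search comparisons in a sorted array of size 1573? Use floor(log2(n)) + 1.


Binary search halves the search space each step.
Maximum comparisons = floor(log2(1573)) + 1
log2(1573) = 10.6193
floor(log2(1573)) = 10, so 10 + 1 = 11
Final answer: 11


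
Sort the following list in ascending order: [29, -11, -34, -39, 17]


Original list: [29, -11, -34, -39, 17]
Repeatedly take the smallest remaining element:
  Remaining [29, -11, -34, -39, 17] -> smallest is -39
  Remaining [29, -11, -34, 17] -> smallest is -34
  Remaining [29, -11, 17] -> smallest is -11
  Remaining [29, 17] -> smallest is 17
  Remaining [29] -> smallest is 29
Collecting the picks in order gives the sorted list.
Final answer: [-39, -34, -11, 17, 29]


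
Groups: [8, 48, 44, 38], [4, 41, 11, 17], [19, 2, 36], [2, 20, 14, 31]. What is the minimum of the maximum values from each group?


Find max of each group:
  Group 1: [8, 48, 44, 38] -> max = 48
  Group 2: [4, 41, 11, 17] -> max = 41
  Group 3: [19, 2, 36] -> max = 36
  Group 4: [2, 20, 14, 31] -> max = 31
Maxes: [48, 41, 36, 31]
Minimum of maxes = 31
Final answer: 31


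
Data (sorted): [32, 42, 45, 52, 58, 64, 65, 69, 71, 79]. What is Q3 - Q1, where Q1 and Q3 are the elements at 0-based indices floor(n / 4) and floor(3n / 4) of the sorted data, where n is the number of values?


The data has n = 10 elements.
Q1 index = floor(10 / 4) = floor(2.5) = 2; Q3 index = floor(3 * 10 / 4) = floor(7.5) = 7
Q1 = element at index 2 = 45
Q3 = element at index 7 = 69
IQR = 69 - 45 = 24
Final answer: 24


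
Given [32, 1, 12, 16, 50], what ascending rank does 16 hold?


Sort ascending: [1, 12, 16, 32, 50]
Find 16 in the sorted list.
16 is at position 3 (1-indexed).
Final answer: 3


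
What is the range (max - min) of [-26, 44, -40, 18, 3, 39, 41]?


Maximum value: 44
Minimum value: -40
Range = 44 - (-40) = 84
Final answer: 84


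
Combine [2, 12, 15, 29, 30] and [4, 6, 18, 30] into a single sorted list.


List A: [2, 12, 15, 29, 30]
List B: [4, 6, 18, 30]
Repeatedly compare the front elements and take the smaller:
  2 vs 4 -> take 2
  12 vs 4 -> take 4
  12 vs 6 -> take 6
  12 vs 18 -> take 12
  15 vs 18 -> take 15
  29 vs 18 -> take 18
  29 vs 30 -> take 29
  30 vs 30 -> take 30
  A is exhausted; append the rest of B: [30]
Final answer: [2, 4, 6, 12, 15, 18, 29, 30, 30]


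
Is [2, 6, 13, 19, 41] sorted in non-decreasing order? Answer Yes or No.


Check consecutive pairs:
  2 <= 6? True
  6 <= 13? True
  13 <= 19? True
  19 <= 41? True
Every consecutive pair is in order, so the list is non-decreasing.
Final answer: Yes


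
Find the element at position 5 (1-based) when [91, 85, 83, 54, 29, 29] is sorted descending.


Sort descending: [91, 85, 83, 54, 29, 29]
The 5th element (1-indexed) is at index 4.
Value = 29
Final answer: 29


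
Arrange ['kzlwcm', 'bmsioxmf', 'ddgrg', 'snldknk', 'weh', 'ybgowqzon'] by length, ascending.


Compute lengths:
  'kzlwcm' has length 6
  'bmsioxmf' has length 8
  'ddgrg' has length 5
  'snldknk' has length 7
  'weh' has length 3
  'ybgowqzon' has length 9
Lengths in increasing order: 3 < 5 < 6 < 7 < 8 < 9
Listing the words in that order gives the answer.
Final answer: ['weh', 'ddgrg', 'kzlwcm', 'snldknk', 'bmsioxmf', 'ybgowqzon']


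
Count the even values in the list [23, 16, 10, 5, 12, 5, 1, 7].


Check each element:
  23 is odd
  16 is even
  10 is even
  5 is odd
  12 is even
  5 is odd
  1 is odd
  7 is odd
Evens: [16, 10, 12]
Count of evens = 3
Final answer: 3


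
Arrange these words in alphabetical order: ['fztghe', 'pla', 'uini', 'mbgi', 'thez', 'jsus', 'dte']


Compare strings character by character (the first differing letter decides):
  'dte' < 'fztghe' since 'd' < 'f' at position 1
  'fztghe' < 'jsus' since 'f' < 'j' at position 1
  'jsus' < 'mbgi' since 'j' < 'm' at position 1
  'mbgi' < 'pla' since 'm' < 'p' at position 1
  'pla' < 'thez' since 'p' < 't' at position 1
  'thez' < 'uini' since 't' < 'u' at position 1
Chaining these comparisons gives the alphabetical order.
Final answer: ['dte', 'fztghe', 'jsus', 'mbgi', 'pla', 'thez', 'uini']


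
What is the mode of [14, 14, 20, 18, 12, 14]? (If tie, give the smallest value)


Count the frequency of each value:
  12 appears 1 time(s)
  14 appears 3 time(s)
  18 appears 1 time(s)
  20 appears 1 time(s)
Maximum frequency is 3.
Only 14 reaches that frequency, so it is the mode.
Final answer: 14


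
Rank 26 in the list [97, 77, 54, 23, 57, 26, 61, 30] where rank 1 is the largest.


Sort descending: [97, 77, 61, 57, 54, 30, 26, 23]
Find 26 in the sorted list.
26 is at position 7.
Final answer: 7


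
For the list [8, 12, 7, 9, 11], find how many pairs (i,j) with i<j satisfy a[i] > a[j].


For each element, count the later elements that are smaller than it:
  8 (index 0): smaller elements after it = [7] -> 1
  12 (index 1): smaller elements after it = [7, 9, 11] -> 3
  7 (index 2): smaller elements after it = [] -> 0
  9 (index 3): smaller elements after it = [] -> 0
Total inversions = 1 + 3 + 0 + 0 = 4
Final answer: 4


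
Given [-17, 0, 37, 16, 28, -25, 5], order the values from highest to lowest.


Original list: [-17, 0, 37, 16, 28, -25, 5]
Repeatedly take the largest remaining element:
  Remaining [-17, 0, 37, 16, 28, -25, 5] -> largest is 37
  Remaining [-17, 0, 16, 28, -25, 5] -> largest is 28
  Remaining [-17, 0, 16, -25, 5] -> largest is 16
  Remaining [-17, 0, -25, 5] -> largest is 5
  Remaining [-17, 0, -25] -> largest is 0
  Remaining [-17, -25] -> largest is -17
  Remaining [-25] -> largest is -25
Collecting the picks in order gives the descending list.
Final answer: [37, 28, 16, 5, 0, -17, -25]


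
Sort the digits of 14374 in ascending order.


The number 14374 has digits: 1, 4, 3, 7, 4
Sorted: 1, 3, 4, 4, 7
Joining the sorted digits gives the result.
Final answer: 13447


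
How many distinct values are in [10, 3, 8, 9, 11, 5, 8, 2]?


List all unique values:
Distinct values: [2, 3, 5, 8, 9, 10, 11]
Count = 7
Final answer: 7


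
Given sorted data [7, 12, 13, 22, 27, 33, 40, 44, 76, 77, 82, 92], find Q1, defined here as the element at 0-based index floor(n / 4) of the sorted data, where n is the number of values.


The list has n = 12 elements.
Q1 index = floor(12 / 4) = floor(3) = 3
Counting from index 0 in the sorted data, the element at index 3 is 22.
Final answer: 22


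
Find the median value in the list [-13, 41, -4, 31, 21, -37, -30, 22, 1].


First, sort the list: [-37, -30, -13, -4, 1, 21, 22, 31, 41]
The list has 9 elements (odd count).
The middle index is 4 (0-based), and the element there is 1.
Final answer: 1


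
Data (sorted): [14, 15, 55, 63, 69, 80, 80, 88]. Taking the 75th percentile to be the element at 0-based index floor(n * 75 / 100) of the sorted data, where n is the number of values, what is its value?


The dataset has n = 8 elements.
Index = floor(8 * 75 / 100) = floor(600 / 100) = floor(6) = 6
Counting from index 0 in the sorted data, the element at index 6 is 80.
Final answer: 80


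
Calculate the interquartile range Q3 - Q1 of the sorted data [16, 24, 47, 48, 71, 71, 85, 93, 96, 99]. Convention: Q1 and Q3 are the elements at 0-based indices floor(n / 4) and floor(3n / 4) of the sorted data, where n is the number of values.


The data has n = 10 elements.
Q1 index = floor(10 / 4) = floor(2.5) = 2; Q3 index = floor(3 * 10 / 4) = floor(7.5) = 7
Q1 = element at index 2 = 47
Q3 = element at index 7 = 93
IQR = 93 - 47 = 46
Final answer: 46


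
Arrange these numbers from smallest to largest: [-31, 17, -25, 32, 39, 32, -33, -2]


Original list: [-31, 17, -25, 32, 39, 32, -33, -2]
Repeatedly take the smallest remaining element:
  Remaining [-31, 17, -25, 32, 39, 32, -33, -2] -> smallest is -33
  Remaining [-31, 17, -25, 32, 39, 32, -2] -> smallest is -31
  Remaining [17, -25, 32, 39, 32, -2] -> smallest is -25
  Remaining [17, 32, 39, 32, -2] -> smallest is -2
  Remaining [17, 32, 39, 32] -> smallest is 17
  Remaining [32, 39, 32] -> smallest is 32
  Remaining [39, 32] -> smallest is 32
  Remaining [39] -> smallest is 39
Collecting the picks in order gives the sorted list.
Final answer: [-33, -31, -25, -2, 17, 32, 32, 39]


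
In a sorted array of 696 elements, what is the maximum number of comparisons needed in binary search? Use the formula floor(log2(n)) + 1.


Binary search halves the search space each step.
Maximum comparisons = floor(log2(696)) + 1
log2(696) = 9.4429
floor(log2(696)) = 9, so 9 + 1 = 10
Final answer: 10


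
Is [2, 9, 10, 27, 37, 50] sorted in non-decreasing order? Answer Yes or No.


Check consecutive pairs:
  2 <= 9? True
  9 <= 10? True
  10 <= 27? True
  27 <= 37? True
  37 <= 50? True
Every consecutive pair is in order, so the list is non-decreasing.
Final answer: Yes


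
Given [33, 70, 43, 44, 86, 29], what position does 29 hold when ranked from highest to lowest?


Sort descending: [86, 70, 44, 43, 33, 29]
Find 29 in the sorted list.
29 is at position 6.
Final answer: 6


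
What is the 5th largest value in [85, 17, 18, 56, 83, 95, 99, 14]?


Sort descending: [99, 95, 85, 83, 56, 18, 17, 14]
The 5th element (1-indexed) is at index 4.
Value = 56
Final answer: 56


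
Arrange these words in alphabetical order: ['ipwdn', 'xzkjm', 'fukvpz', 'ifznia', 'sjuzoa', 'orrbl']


Compare strings character by character (the first differing letter decides):
  'fukvpz' < 'ifznia' since 'f' < 'i' at position 1
  'ifznia' < 'ipwdn' since 'f' < 'p' at position 2
  'ipwdn' < 'orrbl' since 'i' < 'o' at position 1
  'orrbl' < 'sjuzoa' since 'o' < 's' at position 1
  'sjuzoa' < 'xzkjm' since 's' < 'x' at position 1
Chaining these comparisons gives the alphabetical order.
Final answer: ['fukvpz', 'ifznia', 'ipwdn', 'orrbl', 'sjuzoa', 'xzkjm']


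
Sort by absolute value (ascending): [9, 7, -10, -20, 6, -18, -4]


Compute absolute values:
  |9| = 9
  |7| = 7
  |-10| = 10
  |-20| = 20
  |6| = 6
  |-18| = 18
  |-4| = 4
Absolute values in increasing order: 4 < 6 < 7 < 9 < 10 < 18 < 20
Listing the original numbers in that order gives the answer.
Final answer: [-4, 6, 7, 9, -10, -18, -20]


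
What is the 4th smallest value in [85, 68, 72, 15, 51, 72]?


Sort ascending: [15, 51, 68, 72, 72, 85]
The 4th element (1-indexed) is at index 3.
Value = 72
Final answer: 72


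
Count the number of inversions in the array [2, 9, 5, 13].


For each element, count the later elements that are smaller than it:
  2 (index 0): smaller elements after it = [] -> 0
  9 (index 1): smaller elements after it = [5] -> 1
  5 (index 2): smaller elements after it = [] -> 0
Total inversions = 0 + 1 + 0 = 1
Final answer: 1


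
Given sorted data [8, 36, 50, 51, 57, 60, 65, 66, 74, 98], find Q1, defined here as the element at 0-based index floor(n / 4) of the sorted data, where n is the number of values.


The list has n = 10 elements.
Q1 index = floor(10 / 4) = floor(2.5) = 2
Counting from index 0 in the sorted data, the element at index 2 is 50.
Final answer: 50


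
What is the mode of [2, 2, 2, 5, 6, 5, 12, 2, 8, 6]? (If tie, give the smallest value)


Count the frequency of each value:
  2 appears 4 time(s)
  5 appears 2 time(s)
  6 appears 2 time(s)
  8 appears 1 time(s)
  12 appears 1 time(s)
Maximum frequency is 4.
Only 2 reaches that frequency, so it is the mode.
Final answer: 2


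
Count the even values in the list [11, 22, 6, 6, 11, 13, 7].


Check each element:
  11 is odd
  22 is even
  6 is even
  6 is even
  11 is odd
  13 is odd
  7 is odd
Evens: [22, 6, 6]
Count of evens = 3
Final answer: 3


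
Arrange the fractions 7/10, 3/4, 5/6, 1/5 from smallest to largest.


Convert to decimal for comparison:
  7/10 = 0.7
  3/4 = 0.75
  5/6 = 0.8333
  1/5 = 0.2
Decimals in increasing order: 0.2 < 0.7 < 0.75 < 0.8333
Writing each back as its fraction gives the sorted order.
Final answer: 1/5, 7/10, 3/4, 5/6


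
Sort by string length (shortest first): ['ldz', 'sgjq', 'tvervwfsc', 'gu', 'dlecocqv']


Compute lengths:
  'ldz' has length 3
  'sgjq' has length 4
  'tvervwfsc' has length 9
  'gu' has length 2
  'dlecocqv' has length 8
Lengths in increasing order: 2 < 3 < 4 < 8 < 9
Listing the words in that order gives the answer.
Final answer: ['gu', 'ldz', 'sgjq', 'dlecocqv', 'tvervwfsc']


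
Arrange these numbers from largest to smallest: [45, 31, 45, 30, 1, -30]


Original list: [45, 31, 45, 30, 1, -30]
Repeatedly take the largest remaining element:
  Remaining [45, 31, 45, 30, 1, -30] -> largest is 45
  Remaining [31, 45, 30, 1, -30] -> largest is 45
  Remaining [31, 30, 1, -30] -> largest is 31
  Remaining [30, 1, -30] -> largest is 30
  Remaining [1, -30] -> largest is 1
  Remaining [-30] -> largest is -30
Collecting the picks in order gives the descending list.
Final answer: [45, 45, 31, 30, 1, -30]
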